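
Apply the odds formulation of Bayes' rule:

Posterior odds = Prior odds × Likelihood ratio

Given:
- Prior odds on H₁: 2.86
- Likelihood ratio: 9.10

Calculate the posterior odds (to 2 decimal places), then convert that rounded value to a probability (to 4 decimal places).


Step 1: Calculate posterior odds
Posterior odds = Prior odds × LR
               = 2.86 × 9.10
               = 26.03

Step 2: Convert to probability
P(H₁|E) = Posterior odds / (1 + Posterior odds)
       = 26.03 / (1 + 26.03)
       = 26.03 / 27.03
       = 0.9630

The evidence increased P(H₁) from 0.7409 to 0.9630.


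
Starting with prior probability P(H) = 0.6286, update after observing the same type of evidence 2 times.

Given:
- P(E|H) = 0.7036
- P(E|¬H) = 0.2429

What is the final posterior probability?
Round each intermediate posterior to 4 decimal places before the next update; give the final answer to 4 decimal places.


Sequential Bayesian updating:

Initial prior: P(H) = 0.6286

Update 1:
  P(E) = 0.7036 × 0.6286 + 0.2429 × 0.3714 = 0.44228296 + 0.09021306 = 0.53249602
  P(H|E) = 0.44228296 / 0.53249602 = 0.8306

Update 2:
  P(E) = 0.7036 × 0.8306 + 0.2429 × 0.1694 = 0.58441016 + 0.04114726 = 0.62555742
  P(H|E) = 0.58441016 / 0.62555742 = 0.9342

Final posterior: 0.9342


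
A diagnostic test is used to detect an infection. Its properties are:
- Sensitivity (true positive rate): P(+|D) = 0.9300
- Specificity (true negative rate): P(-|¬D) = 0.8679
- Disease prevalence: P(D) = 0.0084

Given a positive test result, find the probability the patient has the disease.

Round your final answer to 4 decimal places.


Let D = has disease, + = positive test

Given:
- P(D) = 0.0084 (prevalence)
- P(+|D) = 0.9300 (sensitivity)
- P(-|¬D) = 0.8679 (specificity)
- P(+|¬D) = 0.1321 (false positive rate = 1 - specificity)

Step 1: Find P(+)
P(+) = P(+|D)P(D) + P(+|¬D)P(¬D)
     = 0.9300 × 0.0084 + 0.1321 × 0.9916
     = 0.00781200 + 0.13099036
     = 0.13880236

Step 2: Apply Bayes' theorem for P(D|+)
P(D|+) = P(+|D)P(D) / P(+)
       = 0.00781200 / 0.13880236
       = 0.0563


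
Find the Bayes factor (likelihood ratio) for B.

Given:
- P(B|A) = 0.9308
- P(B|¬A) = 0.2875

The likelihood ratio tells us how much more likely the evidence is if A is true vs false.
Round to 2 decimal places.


Likelihood Ratio (LR) = P(B|A) / P(B|¬A)

LR = 0.9308 / 0.2875
   = 3.24

The evidence is 3.24 times more likely if A is true than if A is false.
Because LR exceeds 1, B is evidence for A.


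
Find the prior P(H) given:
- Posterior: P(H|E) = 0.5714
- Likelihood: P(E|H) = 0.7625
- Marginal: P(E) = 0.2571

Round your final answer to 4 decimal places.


From Bayes' theorem: P(H|E) = P(E|H) × P(H) / P(E)

Rearranging for P(H):
P(H) = P(H|E) × P(E) / P(E|H)
     = 0.5714 × 0.2571 / 0.7625
     = 0.14690694 / 0.7625
     = 0.1927


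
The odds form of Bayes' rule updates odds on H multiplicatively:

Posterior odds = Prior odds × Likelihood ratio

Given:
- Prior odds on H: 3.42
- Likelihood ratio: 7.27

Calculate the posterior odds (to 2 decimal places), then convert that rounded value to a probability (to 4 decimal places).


Step 1: Calculate posterior odds
Posterior odds = Prior odds × LR
               = 3.42 × 7.27
               = 24.86

Step 2: Convert to probability
P(H|E) = Posterior odds / (1 + Posterior odds)
       = 24.86 / (1 + 24.86)
       = 24.86 / 25.86
       = 0.9613

The evidence increased P(H) from 0.7738 to 0.9613.


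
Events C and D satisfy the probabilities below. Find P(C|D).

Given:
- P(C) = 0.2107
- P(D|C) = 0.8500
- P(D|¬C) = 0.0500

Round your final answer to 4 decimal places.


Bayes' theorem: P(C|D) = P(D|C) × P(C) / P(D)

Step 1: Calculate P(D) using law of total probability
P(D) = P(D|C)P(C) + P(D|¬C)P(¬C)
     = 0.8500 × 0.2107 + 0.0500 × 0.7893
     = 0.17909500 + 0.03946500
     = 0.21856000

Step 2: Apply Bayes' theorem
P(C|D) = P(D|C) × P(C) / P(D)
       = 0.17909500 / 0.21856000
       = 0.8194


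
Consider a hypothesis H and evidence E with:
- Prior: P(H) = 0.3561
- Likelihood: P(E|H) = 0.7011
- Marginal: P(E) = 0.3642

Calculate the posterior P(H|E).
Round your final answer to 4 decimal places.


Using Bayes' theorem:

P(H|E) = P(E|H) × P(H) / P(E)
       = 0.7011 × 0.3561 / 0.3642
       = 0.24966171 / 0.3642
       = 0.6855

The evidence strengthens our belief in H.
Prior: 0.3561 → Posterior: 0.6855


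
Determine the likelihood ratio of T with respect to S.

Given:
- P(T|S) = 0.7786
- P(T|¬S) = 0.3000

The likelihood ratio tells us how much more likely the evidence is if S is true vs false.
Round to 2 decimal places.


Likelihood Ratio (LR) = P(T|S) / P(T|¬S)

LR = 0.7786 / 0.3000
   = 2.60

The evidence is 2.60 times more likely if S is true than if S is false.
Since LR > 1, the evidence supports S over ¬S.


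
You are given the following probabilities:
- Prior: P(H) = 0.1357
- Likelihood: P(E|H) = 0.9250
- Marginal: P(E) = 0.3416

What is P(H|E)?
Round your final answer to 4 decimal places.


Using Bayes' theorem:

P(H|E) = P(E|H) × P(H) / P(E)
       = 0.9250 × 0.1357 / 0.3416
       = 0.12552250 / 0.3416
       = 0.3675

The evidence strengthens our belief in H.
Prior: 0.1357 → Posterior: 0.3675


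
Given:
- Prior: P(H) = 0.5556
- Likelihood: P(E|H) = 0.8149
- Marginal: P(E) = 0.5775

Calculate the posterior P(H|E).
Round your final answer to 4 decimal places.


Using Bayes' theorem:

P(H|E) = P(E|H) × P(H) / P(E)
       = 0.8149 × 0.5556 / 0.5775
       = 0.45275844 / 0.5775
       = 0.7840

The evidence strengthens our belief in H.
Prior: 0.5556 → Posterior: 0.7840


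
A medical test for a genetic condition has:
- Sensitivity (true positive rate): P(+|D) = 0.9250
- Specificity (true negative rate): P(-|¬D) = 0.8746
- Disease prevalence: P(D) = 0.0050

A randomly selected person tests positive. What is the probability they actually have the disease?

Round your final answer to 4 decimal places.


Let D = has disease, + = positive test

Given:
- P(D) = 0.0050 (prevalence)
- P(+|D) = 0.9250 (sensitivity)
- P(-|¬D) = 0.8746 (specificity)
- P(+|¬D) = 0.1254 (false positive rate = 1 - specificity)

Step 1: Find P(+)
P(+) = P(+|D)P(D) + P(+|¬D)P(¬D)
     = 0.9250 × 0.0050 + 0.1254 × 0.9950
     = 0.00462500 + 0.12477300
     = 0.12939800

Step 2: Apply Bayes' theorem for P(D|+)
P(D|+) = P(+|D)P(D) / P(+)
       = 0.00462500 / 0.12939800
       = 0.0357


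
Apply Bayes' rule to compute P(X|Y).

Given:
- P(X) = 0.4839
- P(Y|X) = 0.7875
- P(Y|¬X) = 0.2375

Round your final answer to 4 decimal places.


Bayes' theorem: P(X|Y) = P(Y|X) × P(X) / P(Y)

Step 1: Calculate P(Y) using law of total probability
P(Y) = P(Y|X)P(X) + P(Y|¬X)P(¬X)
     = 0.7875 × 0.4839 + 0.2375 × 0.5161
     = 0.38107125 + 0.12257375
     = 0.50364500

Step 2: Apply Bayes' theorem
P(X|Y) = P(Y|X) × P(X) / P(Y)
       = 0.38107125 / 0.50364500
       = 0.7566


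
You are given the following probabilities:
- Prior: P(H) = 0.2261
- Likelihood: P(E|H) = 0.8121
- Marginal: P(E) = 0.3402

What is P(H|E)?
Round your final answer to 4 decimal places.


Using Bayes' theorem:

P(H|E) = P(E|H) × P(H) / P(E)
       = 0.8121 × 0.2261 / 0.3402
       = 0.18361581 / 0.3402
       = 0.5397

The evidence strengthens our belief in H.
Prior: 0.2261 → Posterior: 0.5397


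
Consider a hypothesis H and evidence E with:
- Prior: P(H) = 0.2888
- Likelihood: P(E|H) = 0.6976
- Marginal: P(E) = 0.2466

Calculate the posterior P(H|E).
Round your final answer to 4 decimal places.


Using Bayes' theorem:

P(H|E) = P(E|H) × P(H) / P(E)
       = 0.6976 × 0.2888 / 0.2466
       = 0.20146688 / 0.2466
       = 0.8170

The evidence strengthens our belief in H.
Prior: 0.2888 → Posterior: 0.8170


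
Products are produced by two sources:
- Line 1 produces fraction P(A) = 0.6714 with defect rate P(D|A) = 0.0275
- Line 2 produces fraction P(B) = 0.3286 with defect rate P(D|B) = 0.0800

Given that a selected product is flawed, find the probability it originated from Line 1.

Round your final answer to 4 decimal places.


Let A = from Line 1, D = flawed

Given:
- P(A) = 0.6714, P(B) = 0.3286
- P(D|A) = 0.0275, P(D|B) = 0.0800

Step 1: Find P(D)
P(D) = P(D|A)P(A) + P(D|B)P(B)
     = 0.0275 × 0.6714 + 0.0800 × 0.3286
     = 0.01846350 + 0.02628800
     = 0.04475150

Step 2: Apply Bayes' theorem
P(A|D) = P(D|A)P(A) / P(D)
       = 0.01846350 / 0.04475150
       = 0.4126


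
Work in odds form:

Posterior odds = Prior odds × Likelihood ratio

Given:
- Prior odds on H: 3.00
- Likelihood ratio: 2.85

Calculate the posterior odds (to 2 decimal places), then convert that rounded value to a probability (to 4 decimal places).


Step 1: Calculate posterior odds
Posterior odds = Prior odds × LR
               = 3.00 × 2.85
               = 8.55

Step 2: Convert to probability
P(H|E) = Posterior odds / (1 + Posterior odds)
       = 8.55 / (1 + 8.55)
       = 8.55 / 9.55
       = 0.8953

The evidence increased P(H) from 0.7500 to 0.8953.


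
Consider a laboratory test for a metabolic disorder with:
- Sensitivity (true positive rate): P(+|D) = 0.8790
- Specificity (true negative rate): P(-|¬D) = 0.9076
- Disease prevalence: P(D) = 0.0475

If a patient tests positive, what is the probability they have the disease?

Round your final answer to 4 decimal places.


Let D = has disease, + = positive test

Given:
- P(D) = 0.0475 (prevalence)
- P(+|D) = 0.8790 (sensitivity)
- P(-|¬D) = 0.9076 (specificity)
- P(+|¬D) = 0.0924 (false positive rate = 1 - specificity)

Step 1: Find P(+)
P(+) = P(+|D)P(D) + P(+|¬D)P(¬D)
     = 0.8790 × 0.0475 + 0.0924 × 0.9525
     = 0.04175250 + 0.08801100
     = 0.12976350

Step 2: Apply Bayes' theorem for P(D|+)
P(D|+) = P(+|D)P(D) / P(+)
       = 0.04175250 / 0.12976350
       = 0.3218


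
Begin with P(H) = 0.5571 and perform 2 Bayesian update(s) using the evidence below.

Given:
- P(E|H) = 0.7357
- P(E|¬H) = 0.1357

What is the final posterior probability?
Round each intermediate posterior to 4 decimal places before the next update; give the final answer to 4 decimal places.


Sequential Bayesian updating:

Initial prior: P(H) = 0.5571

Update 1:
  P(E) = 0.7357 × 0.5571 + 0.1357 × 0.4429 = 0.40985847 + 0.06010153 = 0.46996000
  P(H|E) = 0.40985847 / 0.46996000 = 0.8721

Update 2:
  P(E) = 0.7357 × 0.8721 + 0.1357 × 0.1279 = 0.64160397 + 0.01735603 = 0.65896000
  P(H|E) = 0.64160397 / 0.65896000 = 0.9737

Final posterior: 0.9737


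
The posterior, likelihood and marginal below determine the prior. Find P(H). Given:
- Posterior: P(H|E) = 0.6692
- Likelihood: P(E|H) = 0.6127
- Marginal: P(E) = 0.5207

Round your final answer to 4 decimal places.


From Bayes' theorem: P(H|E) = P(E|H) × P(H) / P(E)

Rearranging for P(H):
P(H) = P(H|E) × P(E) / P(E|H)
     = 0.6692 × 0.5207 / 0.6127
     = 0.34845244 / 0.6127
     = 0.5687


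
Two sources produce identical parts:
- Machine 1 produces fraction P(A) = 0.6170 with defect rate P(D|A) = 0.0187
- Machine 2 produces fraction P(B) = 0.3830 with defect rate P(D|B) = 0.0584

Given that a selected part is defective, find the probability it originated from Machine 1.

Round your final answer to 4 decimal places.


Let A = from Machine 1, D = defective

Given:
- P(A) = 0.6170, P(B) = 0.3830
- P(D|A) = 0.0187, P(D|B) = 0.0584

Step 1: Find P(D)
P(D) = P(D|A)P(A) + P(D|B)P(B)
     = 0.0187 × 0.6170 + 0.0584 × 0.3830
     = 0.01153790 + 0.02236720
     = 0.03390510

Step 2: Apply Bayes' theorem
P(A|D) = P(D|A)P(A) / P(D)
       = 0.01153790 / 0.03390510
       = 0.3403


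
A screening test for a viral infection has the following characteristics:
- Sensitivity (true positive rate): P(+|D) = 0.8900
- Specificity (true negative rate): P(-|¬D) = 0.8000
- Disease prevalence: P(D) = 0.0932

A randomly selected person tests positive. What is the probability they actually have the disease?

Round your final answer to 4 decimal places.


Let D = has disease, + = positive test

Given:
- P(D) = 0.0932 (prevalence)
- P(+|D) = 0.8900 (sensitivity)
- P(-|¬D) = 0.8000 (specificity)
- P(+|¬D) = 0.2000 (false positive rate = 1 - specificity)

Step 1: Find P(+)
P(+) = P(+|D)P(D) + P(+|¬D)P(¬D)
     = 0.8900 × 0.0932 + 0.2000 × 0.9068
     = 0.08294800 + 0.18136000
     = 0.26430800

Step 2: Apply Bayes' theorem for P(D|+)
P(D|+) = P(+|D)P(D) / P(+)
       = 0.08294800 / 0.26430800
       = 0.3138


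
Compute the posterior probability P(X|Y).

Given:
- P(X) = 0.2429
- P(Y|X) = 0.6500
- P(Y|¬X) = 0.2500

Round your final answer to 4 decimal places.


Bayes' theorem: P(X|Y) = P(Y|X) × P(X) / P(Y)

Step 1: Calculate P(Y) using law of total probability
P(Y) = P(Y|X)P(X) + P(Y|¬X)P(¬X)
     = 0.6500 × 0.2429 + 0.2500 × 0.7571
     = 0.15788500 + 0.18927500
     = 0.34716000

Step 2: Apply Bayes' theorem
P(X|Y) = P(Y|X) × P(X) / P(Y)
       = 0.15788500 / 0.34716000
       = 0.4548


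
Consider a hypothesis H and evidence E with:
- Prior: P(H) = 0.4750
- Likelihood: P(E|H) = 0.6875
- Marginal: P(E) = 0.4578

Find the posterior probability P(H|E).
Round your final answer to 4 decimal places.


Using Bayes' theorem:

P(H|E) = P(E|H) × P(H) / P(E)
       = 0.6875 × 0.4750 / 0.4578
       = 0.32656250 / 0.4578
       = 0.7133

The evidence strengthens our belief in H.
Prior: 0.4750 → Posterior: 0.7133


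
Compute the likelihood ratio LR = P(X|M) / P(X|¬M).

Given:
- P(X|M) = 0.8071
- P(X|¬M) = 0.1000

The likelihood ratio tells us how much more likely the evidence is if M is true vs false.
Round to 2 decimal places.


Likelihood Ratio (LR) = P(X|M) / P(X|¬M)

LR = 0.8071 / 0.1000
   = 8.07

The evidence is 8.07 times more likely if M is true than if M is false.
Since LR > 1, the evidence supports M over ¬M.


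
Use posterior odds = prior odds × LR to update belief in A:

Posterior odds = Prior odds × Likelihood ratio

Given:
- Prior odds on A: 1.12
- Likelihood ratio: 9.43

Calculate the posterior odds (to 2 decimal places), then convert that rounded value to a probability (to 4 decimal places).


Step 1: Calculate posterior odds
Posterior odds = Prior odds × LR
               = 1.12 × 9.43
               = 10.56

Step 2: Convert to probability
P(A|E) = Posterior odds / (1 + Posterior odds)
       = 10.56 / (1 + 10.56)
       = 10.56 / 11.56
       = 0.9135

The evidence increased P(A) from 0.5283 to 0.9135.


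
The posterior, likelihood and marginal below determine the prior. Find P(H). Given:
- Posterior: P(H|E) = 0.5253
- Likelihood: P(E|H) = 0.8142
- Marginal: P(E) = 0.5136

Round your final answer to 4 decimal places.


From Bayes' theorem: P(H|E) = P(E|H) × P(H) / P(E)

Rearranging for P(H):
P(H) = P(H|E) × P(E) / P(E|H)
     = 0.5253 × 0.5136 / 0.8142
     = 0.26979408 / 0.8142
     = 0.3314


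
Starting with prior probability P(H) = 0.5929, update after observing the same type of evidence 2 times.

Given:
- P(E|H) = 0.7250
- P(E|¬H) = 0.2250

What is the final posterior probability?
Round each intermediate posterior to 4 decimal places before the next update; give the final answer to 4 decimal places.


Sequential Bayesian updating:

Initial prior: P(H) = 0.5929

Update 1:
  P(E) = 0.7250 × 0.5929 + 0.2250 × 0.4071 = 0.42985250 + 0.09159750 = 0.52145000
  P(H|E) = 0.42985250 / 0.52145000 = 0.8243

Update 2:
  P(E) = 0.7250 × 0.8243 + 0.2250 × 0.1757 = 0.59761750 + 0.03953250 = 0.63715000
  P(H|E) = 0.59761750 / 0.63715000 = 0.9380

Final posterior: 0.9380


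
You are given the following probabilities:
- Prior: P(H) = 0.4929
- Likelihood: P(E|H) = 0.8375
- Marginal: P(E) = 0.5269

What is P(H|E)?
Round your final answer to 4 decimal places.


Using Bayes' theorem:

P(H|E) = P(E|H) × P(H) / P(E)
       = 0.8375 × 0.4929 / 0.5269
       = 0.41280375 / 0.5269
       = 0.7835

The evidence strengthens our belief in H.
Prior: 0.4929 → Posterior: 0.7835


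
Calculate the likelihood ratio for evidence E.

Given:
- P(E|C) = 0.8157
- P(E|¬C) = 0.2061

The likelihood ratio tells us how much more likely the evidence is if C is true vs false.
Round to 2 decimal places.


Likelihood Ratio (LR) = P(E|C) / P(E|¬C)

LR = 0.8157 / 0.2061
   = 3.96

The evidence is 3.96 times more likely if C is true than if C is false.
LR > 1, so observing E raises the odds in favor of C.


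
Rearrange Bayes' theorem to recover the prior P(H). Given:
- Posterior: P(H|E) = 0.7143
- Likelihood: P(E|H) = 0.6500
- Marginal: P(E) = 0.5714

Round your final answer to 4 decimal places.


From Bayes' theorem: P(H|E) = P(E|H) × P(H) / P(E)

Rearranging for P(H):
P(H) = P(H|E) × P(E) / P(E|H)
     = 0.7143 × 0.5714 / 0.6500
     = 0.40815102 / 0.6500
     = 0.6279


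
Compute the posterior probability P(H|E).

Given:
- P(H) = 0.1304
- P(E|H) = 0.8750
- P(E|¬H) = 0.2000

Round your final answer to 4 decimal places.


Bayes' theorem: P(H|E) = P(E|H) × P(H) / P(E)

Step 1: Calculate P(E) using law of total probability
P(E) = P(E|H)P(H) + P(E|¬H)P(¬H)
     = 0.8750 × 0.1304 + 0.2000 × 0.8696
     = 0.11410000 + 0.17392000
     = 0.28802000

Step 2: Apply Bayes' theorem
P(H|E) = P(E|H) × P(H) / P(E)
       = 0.11410000 / 0.28802000
       = 0.3962


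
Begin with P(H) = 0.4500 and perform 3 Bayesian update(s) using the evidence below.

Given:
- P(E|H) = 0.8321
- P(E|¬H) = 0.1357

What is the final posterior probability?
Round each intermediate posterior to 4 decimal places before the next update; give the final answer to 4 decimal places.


Sequential Bayesian updating:

Initial prior: P(H) = 0.4500

Update 1:
  P(E) = 0.8321 × 0.4500 + 0.1357 × 0.5500 = 0.37444500 + 0.07463500 = 0.44908000
  P(H|E) = 0.37444500 / 0.44908000 = 0.8338

Update 2:
  P(E) = 0.8321 × 0.8338 + 0.1357 × 0.1662 = 0.69380498 + 0.02255334 = 0.71635832
  P(H|E) = 0.69380498 / 0.71635832 = 0.9685

Update 3:
  P(E) = 0.8321 × 0.9685 + 0.1357 × 0.0315 = 0.80588885 + 0.00427455 = 0.81016340
  P(H|E) = 0.80588885 / 0.81016340 = 0.9947

Final posterior: 0.9947


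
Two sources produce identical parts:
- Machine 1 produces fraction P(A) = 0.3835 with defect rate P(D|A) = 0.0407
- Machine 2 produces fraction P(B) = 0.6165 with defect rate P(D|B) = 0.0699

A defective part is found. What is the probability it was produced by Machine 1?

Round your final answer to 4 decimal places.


Let A = from Machine 1, D = defective

Given:
- P(A) = 0.3835, P(B) = 0.6165
- P(D|A) = 0.0407, P(D|B) = 0.0699

Step 1: Find P(D)
P(D) = P(D|A)P(A) + P(D|B)P(B)
     = 0.0407 × 0.3835 + 0.0699 × 0.6165
     = 0.01560845 + 0.04309335
     = 0.05870180

Step 2: Apply Bayes' theorem
P(A|D) = P(D|A)P(A) / P(D)
       = 0.01560845 / 0.05870180
       = 0.2659


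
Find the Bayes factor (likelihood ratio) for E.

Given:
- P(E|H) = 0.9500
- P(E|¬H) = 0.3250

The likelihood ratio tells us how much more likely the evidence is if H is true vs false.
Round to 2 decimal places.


Likelihood Ratio (LR) = P(E|H) / P(E|¬H)

LR = 0.9500 / 0.3250
   = 2.92

The evidence is 2.92 times more likely if H is true than if H is false.
LR > 1, so observing E raises the odds in favor of H.


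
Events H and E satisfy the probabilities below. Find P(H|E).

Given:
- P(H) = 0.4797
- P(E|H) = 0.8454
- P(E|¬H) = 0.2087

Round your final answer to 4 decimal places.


Bayes' theorem: P(H|E) = P(E|H) × P(H) / P(E)

Step 1: Calculate P(E) using law of total probability
P(E) = P(E|H)P(H) + P(E|¬H)P(¬H)
     = 0.8454 × 0.4797 + 0.2087 × 0.5203
     = 0.40553838 + 0.10858661
     = 0.51412499

Step 2: Apply Bayes' theorem
P(H|E) = P(E|H) × P(H) / P(E)
       = 0.40553838 / 0.51412499
       = 0.7888


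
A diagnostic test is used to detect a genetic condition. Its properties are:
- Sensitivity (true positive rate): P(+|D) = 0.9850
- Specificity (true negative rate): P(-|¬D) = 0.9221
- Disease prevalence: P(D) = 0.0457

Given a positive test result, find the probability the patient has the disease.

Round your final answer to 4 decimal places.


Let D = has disease, + = positive test

Given:
- P(D) = 0.0457 (prevalence)
- P(+|D) = 0.9850 (sensitivity)
- P(-|¬D) = 0.9221 (specificity)
- P(+|¬D) = 0.0779 (false positive rate = 1 - specificity)

Step 1: Find P(+)
P(+) = P(+|D)P(D) + P(+|¬D)P(¬D)
     = 0.9850 × 0.0457 + 0.0779 × 0.9543
     = 0.04501450 + 0.07433997
     = 0.11935447

Step 2: Apply Bayes' theorem for P(D|+)
P(D|+) = P(+|D)P(D) / P(+)
       = 0.04501450 / 0.11935447
       = 0.3771


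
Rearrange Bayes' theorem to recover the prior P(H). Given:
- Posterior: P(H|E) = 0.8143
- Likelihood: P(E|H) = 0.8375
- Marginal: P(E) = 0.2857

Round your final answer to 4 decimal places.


From Bayes' theorem: P(H|E) = P(E|H) × P(H) / P(E)

Rearranging for P(H):
P(H) = P(H|E) × P(E) / P(E|H)
     = 0.8143 × 0.2857 / 0.8375
     = 0.23264551 / 0.8375
     = 0.2778


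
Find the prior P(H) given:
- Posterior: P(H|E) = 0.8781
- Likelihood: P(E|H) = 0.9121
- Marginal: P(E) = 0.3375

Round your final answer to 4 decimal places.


From Bayes' theorem: P(H|E) = P(E|H) × P(H) / P(E)

Rearranging for P(H):
P(H) = P(H|E) × P(E) / P(E|H)
     = 0.8781 × 0.3375 / 0.9121
     = 0.29635875 / 0.9121
     = 0.3249


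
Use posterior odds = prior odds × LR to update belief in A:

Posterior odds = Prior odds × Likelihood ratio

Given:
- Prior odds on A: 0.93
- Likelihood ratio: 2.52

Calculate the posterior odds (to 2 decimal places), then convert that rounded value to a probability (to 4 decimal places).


Step 1: Calculate posterior odds
Posterior odds = Prior odds × LR
               = 0.93 × 2.52
               = 2.34

Step 2: Convert to probability
P(A|E) = Posterior odds / (1 + Posterior odds)
       = 2.34 / (1 + 2.34)
       = 2.34 / 3.34
       = 0.7006

The evidence increased P(A) from 0.4819 to 0.7006.


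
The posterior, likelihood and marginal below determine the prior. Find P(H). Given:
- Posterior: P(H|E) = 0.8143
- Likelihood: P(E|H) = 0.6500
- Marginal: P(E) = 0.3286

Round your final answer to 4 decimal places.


From Bayes' theorem: P(H|E) = P(E|H) × P(H) / P(E)

Rearranging for P(H):
P(H) = P(H|E) × P(E) / P(E|H)
     = 0.8143 × 0.3286 / 0.6500
     = 0.26757898 / 0.6500
     = 0.4117


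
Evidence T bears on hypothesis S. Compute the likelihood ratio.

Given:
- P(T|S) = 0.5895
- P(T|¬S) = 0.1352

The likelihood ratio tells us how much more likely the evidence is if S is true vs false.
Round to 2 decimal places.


Likelihood Ratio (LR) = P(T|S) / P(T|¬S)

LR = 0.5895 / 0.1352
   = 4.36

The evidence is 4.36 times more likely if S is true than if S is false.
Since LR > 1, the evidence supports S over ¬S.


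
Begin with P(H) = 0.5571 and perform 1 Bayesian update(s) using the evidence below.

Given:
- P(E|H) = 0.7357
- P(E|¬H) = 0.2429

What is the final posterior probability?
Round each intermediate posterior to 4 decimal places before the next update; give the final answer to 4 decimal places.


Sequential Bayesian updating:

Initial prior: P(H) = 0.5571

Update 1:
  P(E) = 0.7357 × 0.5571 + 0.2429 × 0.4429 = 0.40985847 + 0.10758041 = 0.51743888
  P(H|E) = 0.40985847 / 0.51743888 = 0.7921

Final posterior: 0.7921


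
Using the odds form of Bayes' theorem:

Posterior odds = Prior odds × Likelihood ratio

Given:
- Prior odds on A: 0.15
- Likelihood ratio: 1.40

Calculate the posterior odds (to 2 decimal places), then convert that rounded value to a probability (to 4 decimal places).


Step 1: Calculate posterior odds
Posterior odds = Prior odds × LR
               = 0.15 × 1.40
               = 0.21

Step 2: Convert to probability
P(A|E) = Posterior odds / (1 + Posterior odds)
       = 0.21 / (1 + 0.21)
       = 0.21 / 1.21
       = 0.1736

The evidence increased P(A) from 0.1304 to 0.1736.


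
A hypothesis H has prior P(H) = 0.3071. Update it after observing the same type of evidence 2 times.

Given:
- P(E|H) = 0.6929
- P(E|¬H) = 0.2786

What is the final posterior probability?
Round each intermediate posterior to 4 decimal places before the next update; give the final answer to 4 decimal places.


Sequential Bayesian updating:

Initial prior: P(H) = 0.3071

Update 1:
  P(E) = 0.6929 × 0.3071 + 0.2786 × 0.6929 = 0.21278959 + 0.19304194 = 0.40583153
  P(H|E) = 0.21278959 / 0.40583153 = 0.5243

Update 2:
  P(E) = 0.6929 × 0.5243 + 0.2786 × 0.4757 = 0.36328747 + 0.13253002 = 0.49581749
  P(H|E) = 0.36328747 / 0.49581749 = 0.7327

Final posterior: 0.7327


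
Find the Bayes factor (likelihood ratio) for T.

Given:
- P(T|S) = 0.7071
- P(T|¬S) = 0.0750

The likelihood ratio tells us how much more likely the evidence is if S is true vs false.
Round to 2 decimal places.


Likelihood Ratio (LR) = P(T|S) / P(T|¬S)

LR = 0.7071 / 0.0750
   = 9.43

The evidence is 9.43 times more likely if S is true than if S is false.
Because LR exceeds 1, T is evidence for S.


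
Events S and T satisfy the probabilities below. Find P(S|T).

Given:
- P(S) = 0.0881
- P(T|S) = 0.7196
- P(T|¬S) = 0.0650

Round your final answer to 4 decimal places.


Bayes' theorem: P(S|T) = P(T|S) × P(S) / P(T)

Step 1: Calculate P(T) using law of total probability
P(T) = P(T|S)P(S) + P(T|¬S)P(¬S)
     = 0.7196 × 0.0881 + 0.0650 × 0.9119
     = 0.06339676 + 0.05927350
     = 0.12267026

Step 2: Apply Bayes' theorem
P(S|T) = P(T|S) × P(S) / P(T)
       = 0.06339676 / 0.12267026
       = 0.5168


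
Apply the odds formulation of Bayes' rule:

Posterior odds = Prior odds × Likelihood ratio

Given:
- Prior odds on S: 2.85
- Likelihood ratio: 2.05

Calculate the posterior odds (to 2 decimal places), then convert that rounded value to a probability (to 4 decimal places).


Step 1: Calculate posterior odds
Posterior odds = Prior odds × LR
               = 2.85 × 2.05
               = 5.84

Step 2: Convert to probability
P(S|E) = Posterior odds / (1 + Posterior odds)
       = 5.84 / (1 + 5.84)
       = 5.84 / 6.84
       = 0.8538

The evidence increased P(S) from 0.7403 to 0.8538.


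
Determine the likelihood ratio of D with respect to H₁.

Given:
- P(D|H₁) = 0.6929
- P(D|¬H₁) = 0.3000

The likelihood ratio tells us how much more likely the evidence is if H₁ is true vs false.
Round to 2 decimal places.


Likelihood Ratio (LR) = P(D|H₁) / P(D|¬H₁)

LR = 0.6929 / 0.3000
   = 2.31

The evidence is 2.31 times more likely if H₁ is true than if H₁ is false.
Because LR exceeds 1, D is evidence for H₁.


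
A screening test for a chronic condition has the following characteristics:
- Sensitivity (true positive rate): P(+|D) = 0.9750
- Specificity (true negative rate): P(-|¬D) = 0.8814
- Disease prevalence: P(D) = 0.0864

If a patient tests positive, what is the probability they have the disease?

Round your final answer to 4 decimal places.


Let D = has disease, + = positive test

Given:
- P(D) = 0.0864 (prevalence)
- P(+|D) = 0.9750 (sensitivity)
- P(-|¬D) = 0.8814 (specificity)
- P(+|¬D) = 0.1186 (false positive rate = 1 - specificity)

Step 1: Find P(+)
P(+) = P(+|D)P(D) + P(+|¬D)P(¬D)
     = 0.9750 × 0.0864 + 0.1186 × 0.9136
     = 0.08424000 + 0.10835296
     = 0.19259296

Step 2: Apply Bayes' theorem for P(D|+)
P(D|+) = P(+|D)P(D) / P(+)
       = 0.08424000 / 0.19259296
       = 0.4374


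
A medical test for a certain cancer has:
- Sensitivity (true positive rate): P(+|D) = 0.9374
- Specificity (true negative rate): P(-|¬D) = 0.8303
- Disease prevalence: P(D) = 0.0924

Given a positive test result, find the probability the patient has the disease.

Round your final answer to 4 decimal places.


Let D = has disease, + = positive test

Given:
- P(D) = 0.0924 (prevalence)
- P(+|D) = 0.9374 (sensitivity)
- P(-|¬D) = 0.8303 (specificity)
- P(+|¬D) = 0.1697 (false positive rate = 1 - specificity)

Step 1: Find P(+)
P(+) = P(+|D)P(D) + P(+|¬D)P(¬D)
     = 0.9374 × 0.0924 + 0.1697 × 0.9076
     = 0.08661576 + 0.15401972
     = 0.24063548

Step 2: Apply Bayes' theorem for P(D|+)
P(D|+) = P(+|D)P(D) / P(+)
       = 0.08661576 / 0.24063548
       = 0.3599


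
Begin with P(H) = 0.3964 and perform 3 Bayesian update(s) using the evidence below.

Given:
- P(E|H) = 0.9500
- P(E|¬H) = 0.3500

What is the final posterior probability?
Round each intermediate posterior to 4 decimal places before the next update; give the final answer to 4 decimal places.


Sequential Bayesian updating:

Initial prior: P(H) = 0.3964

Update 1:
  P(E) = 0.9500 × 0.3964 + 0.3500 × 0.6036 = 0.37658000 + 0.21126000 = 0.58784000
  P(H|E) = 0.37658000 / 0.58784000 = 0.6406

Update 2:
  P(E) = 0.9500 × 0.6406 + 0.3500 × 0.3594 = 0.60857000 + 0.12579000 = 0.73436000
  P(H|E) = 0.60857000 / 0.73436000 = 0.8287

Update 3:
  P(E) = 0.9500 × 0.8287 + 0.3500 × 0.1713 = 0.78726500 + 0.05995500 = 0.84722000
  P(H|E) = 0.78726500 / 0.84722000 = 0.9292

Final posterior: 0.9292


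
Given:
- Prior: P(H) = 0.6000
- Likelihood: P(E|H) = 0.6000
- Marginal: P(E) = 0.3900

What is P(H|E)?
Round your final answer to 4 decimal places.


Using Bayes' theorem:

P(H|E) = P(E|H) × P(H) / P(E)
       = 0.6000 × 0.6000 / 0.3900
       = 0.36000000 / 0.3900
       = 0.9231

The evidence strengthens our belief in H.
Prior: 0.6000 → Posterior: 0.9231


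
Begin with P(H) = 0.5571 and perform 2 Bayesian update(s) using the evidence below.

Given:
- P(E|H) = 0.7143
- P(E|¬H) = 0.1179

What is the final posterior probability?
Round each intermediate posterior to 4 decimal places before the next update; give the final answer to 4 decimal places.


Sequential Bayesian updating:

Initial prior: P(H) = 0.5571

Update 1:
  P(E) = 0.7143 × 0.5571 + 0.1179 × 0.4429 = 0.39793653 + 0.05221791 = 0.45015444
  P(H|E) = 0.39793653 / 0.45015444 = 0.8840

Update 2:
  P(E) = 0.7143 × 0.8840 + 0.1179 × 0.1160 = 0.63144120 + 0.01367640 = 0.64511760
  P(H|E) = 0.63144120 / 0.64511760 = 0.9788

Final posterior: 0.9788


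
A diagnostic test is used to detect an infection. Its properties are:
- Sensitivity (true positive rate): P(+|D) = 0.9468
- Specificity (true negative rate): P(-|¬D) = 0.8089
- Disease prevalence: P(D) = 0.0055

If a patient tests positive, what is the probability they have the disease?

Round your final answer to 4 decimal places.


Let D = has disease, + = positive test

Given:
- P(D) = 0.0055 (prevalence)
- P(+|D) = 0.9468 (sensitivity)
- P(-|¬D) = 0.8089 (specificity)
- P(+|¬D) = 0.1911 (false positive rate = 1 - specificity)

Step 1: Find P(+)
P(+) = P(+|D)P(D) + P(+|¬D)P(¬D)
     = 0.9468 × 0.0055 + 0.1911 × 0.9945
     = 0.00520740 + 0.19004895
     = 0.19525635

Step 2: Apply Bayes' theorem for P(D|+)
P(D|+) = P(+|D)P(D) / P(+)
       = 0.00520740 / 0.19525635
       = 0.0267


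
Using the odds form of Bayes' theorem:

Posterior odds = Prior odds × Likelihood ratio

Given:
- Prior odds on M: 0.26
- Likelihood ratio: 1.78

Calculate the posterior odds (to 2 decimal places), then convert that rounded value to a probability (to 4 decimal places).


Step 1: Calculate posterior odds
Posterior odds = Prior odds × LR
               = 0.26 × 1.78
               = 0.46

Step 2: Convert to probability
P(M|E) = Posterior odds / (1 + Posterior odds)
       = 0.46 / (1 + 0.46)
       = 0.46 / 1.46
       = 0.3151

The evidence increased P(M) from 0.2063 to 0.3151.


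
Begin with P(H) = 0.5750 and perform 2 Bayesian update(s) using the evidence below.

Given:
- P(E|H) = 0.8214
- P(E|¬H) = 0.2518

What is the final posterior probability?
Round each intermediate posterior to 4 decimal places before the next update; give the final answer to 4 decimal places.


Sequential Bayesian updating:

Initial prior: P(H) = 0.5750

Update 1:
  P(E) = 0.8214 × 0.5750 + 0.2518 × 0.4250 = 0.47230500 + 0.10701500 = 0.57932000
  P(H|E) = 0.47230500 / 0.57932000 = 0.8153

Update 2:
  P(E) = 0.8214 × 0.8153 + 0.2518 × 0.1847 = 0.66968742 + 0.04650746 = 0.71619488
  P(H|E) = 0.66968742 / 0.71619488 = 0.9351

Final posterior: 0.9351


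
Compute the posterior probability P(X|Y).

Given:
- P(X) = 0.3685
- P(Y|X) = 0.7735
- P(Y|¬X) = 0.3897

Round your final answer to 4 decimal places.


Bayes' theorem: P(X|Y) = P(Y|X) × P(X) / P(Y)

Step 1: Calculate P(Y) using law of total probability
P(Y) = P(Y|X)P(X) + P(Y|¬X)P(¬X)
     = 0.7735 × 0.3685 + 0.3897 × 0.6315
     = 0.28503475 + 0.24609555
     = 0.53113030

Step 2: Apply Bayes' theorem
P(X|Y) = P(Y|X) × P(X) / P(Y)
       = 0.28503475 / 0.53113030
       = 0.5367


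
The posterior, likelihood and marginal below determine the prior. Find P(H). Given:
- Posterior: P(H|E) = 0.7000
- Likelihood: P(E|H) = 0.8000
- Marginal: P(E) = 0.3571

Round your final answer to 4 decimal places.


From Bayes' theorem: P(H|E) = P(E|H) × P(H) / P(E)

Rearranging for P(H):
P(H) = P(H|E) × P(E) / P(E|H)
     = 0.7000 × 0.3571 / 0.8000
     = 0.24997000 / 0.8000
     = 0.3125


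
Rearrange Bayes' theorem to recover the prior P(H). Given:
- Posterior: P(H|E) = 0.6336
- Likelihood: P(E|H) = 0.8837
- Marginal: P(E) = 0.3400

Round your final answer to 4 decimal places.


From Bayes' theorem: P(H|E) = P(E|H) × P(H) / P(E)

Rearranging for P(H):
P(H) = P(H|E) × P(E) / P(E|H)
     = 0.6336 × 0.3400 / 0.8837
     = 0.21542400 / 0.8837
     = 0.2438


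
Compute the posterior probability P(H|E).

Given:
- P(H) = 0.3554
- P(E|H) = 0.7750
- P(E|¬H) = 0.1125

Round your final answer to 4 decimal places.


Bayes' theorem: P(H|E) = P(E|H) × P(H) / P(E)

Step 1: Calculate P(E) using law of total probability
P(E) = P(E|H)P(H) + P(E|¬H)P(¬H)
     = 0.7750 × 0.3554 + 0.1125 × 0.6446
     = 0.27543500 + 0.07251750
     = 0.34795250

Step 2: Apply Bayes' theorem
P(H|E) = P(E|H) × P(H) / P(E)
       = 0.27543500 / 0.34795250
       = 0.7916


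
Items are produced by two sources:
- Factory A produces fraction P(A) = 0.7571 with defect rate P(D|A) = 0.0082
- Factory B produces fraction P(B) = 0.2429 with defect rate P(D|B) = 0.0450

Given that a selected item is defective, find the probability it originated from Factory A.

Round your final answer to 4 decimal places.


Let A = from Factory A, D = defective

Given:
- P(A) = 0.7571, P(B) = 0.2429
- P(D|A) = 0.0082, P(D|B) = 0.0450

Step 1: Find P(D)
P(D) = P(D|A)P(A) + P(D|B)P(B)
     = 0.0082 × 0.7571 + 0.0450 × 0.2429
     = 0.00620822 + 0.01093050
     = 0.01713872

Step 2: Apply Bayes' theorem
P(A|D) = P(D|A)P(A) / P(D)
       = 0.00620822 / 0.01713872
       = 0.3622


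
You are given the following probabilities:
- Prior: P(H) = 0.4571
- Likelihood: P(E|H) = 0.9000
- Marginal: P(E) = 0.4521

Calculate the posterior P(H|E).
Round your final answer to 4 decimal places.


Using Bayes' theorem:

P(H|E) = P(E|H) × P(H) / P(E)
       = 0.9000 × 0.4571 / 0.4521
       = 0.41139000 / 0.4521
       = 0.9100

The evidence strengthens our belief in H.
Prior: 0.4571 → Posterior: 0.9100


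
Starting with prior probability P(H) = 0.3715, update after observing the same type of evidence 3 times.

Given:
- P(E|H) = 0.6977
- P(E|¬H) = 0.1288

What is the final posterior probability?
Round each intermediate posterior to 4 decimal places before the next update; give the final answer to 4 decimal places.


Sequential Bayesian updating:

Initial prior: P(H) = 0.3715

Update 1:
  P(E) = 0.6977 × 0.3715 + 0.1288 × 0.6285 = 0.25919555 + 0.08095080 = 0.34014635
  P(H|E) = 0.25919555 / 0.34014635 = 0.7620

Update 2:
  P(E) = 0.6977 × 0.7620 + 0.1288 × 0.2380 = 0.53164740 + 0.03065440 = 0.56230180
  P(H|E) = 0.53164740 / 0.56230180 = 0.9455

Update 3:
  P(E) = 0.6977 × 0.9455 + 0.1288 × 0.0545 = 0.65967535 + 0.00701960 = 0.66669495
  P(H|E) = 0.65967535 / 0.66669495 = 0.9895

Final posterior: 0.9895


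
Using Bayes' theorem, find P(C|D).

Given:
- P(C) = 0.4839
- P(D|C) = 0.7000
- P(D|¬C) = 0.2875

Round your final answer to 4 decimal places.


Bayes' theorem: P(C|D) = P(D|C) × P(C) / P(D)

Step 1: Calculate P(D) using law of total probability
P(D) = P(D|C)P(C) + P(D|¬C)P(¬C)
     = 0.7000 × 0.4839 + 0.2875 × 0.5161
     = 0.33873000 + 0.14837875
     = 0.48710875

Step 2: Apply Bayes' theorem
P(C|D) = P(D|C) × P(C) / P(D)
       = 0.33873000 / 0.48710875
       = 0.6954


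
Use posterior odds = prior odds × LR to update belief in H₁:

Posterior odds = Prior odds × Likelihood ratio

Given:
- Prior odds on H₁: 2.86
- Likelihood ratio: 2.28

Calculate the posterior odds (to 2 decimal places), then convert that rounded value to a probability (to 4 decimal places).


Step 1: Calculate posterior odds
Posterior odds = Prior odds × LR
               = 2.86 × 2.28
               = 6.52

Step 2: Convert to probability
P(H₁|E) = Posterior odds / (1 + Posterior odds)
       = 6.52 / (1 + 6.52)
       = 6.52 / 7.52
       = 0.8670

The evidence increased P(H₁) from 0.7409 to 0.8670.


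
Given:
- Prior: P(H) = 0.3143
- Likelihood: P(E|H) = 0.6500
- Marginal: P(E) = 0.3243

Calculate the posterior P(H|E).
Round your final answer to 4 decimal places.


Using Bayes' theorem:

P(H|E) = P(E|H) × P(H) / P(E)
       = 0.6500 × 0.3143 / 0.3243
       = 0.20429500 / 0.3243
       = 0.6300

The evidence strengthens our belief in H.
Prior: 0.3143 → Posterior: 0.6300


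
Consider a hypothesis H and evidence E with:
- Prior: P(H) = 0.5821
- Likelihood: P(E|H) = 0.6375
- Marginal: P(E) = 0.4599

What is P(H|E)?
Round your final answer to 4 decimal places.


Using Bayes' theorem:

P(H|E) = P(E|H) × P(H) / P(E)
       = 0.6375 × 0.5821 / 0.4599
       = 0.37108875 / 0.4599
       = 0.8069

The evidence strengthens our belief in H.
Prior: 0.5821 → Posterior: 0.8069


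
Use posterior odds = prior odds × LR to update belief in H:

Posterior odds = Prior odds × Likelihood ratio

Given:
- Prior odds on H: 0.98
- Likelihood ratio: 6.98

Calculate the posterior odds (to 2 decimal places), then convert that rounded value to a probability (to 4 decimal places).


Step 1: Calculate posterior odds
Posterior odds = Prior odds × LR
               = 0.98 × 6.98
               = 6.84

Step 2: Convert to probability
P(H|E) = Posterior odds / (1 + Posterior odds)
       = 6.84 / (1 + 6.84)
       = 6.84 / 7.84
       = 0.8724

The evidence increased P(H) from 0.4949 to 0.8724.


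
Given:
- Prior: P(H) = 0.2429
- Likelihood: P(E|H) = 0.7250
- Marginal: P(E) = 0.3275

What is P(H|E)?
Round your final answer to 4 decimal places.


Using Bayes' theorem:

P(H|E) = P(E|H) × P(H) / P(E)
       = 0.7250 × 0.2429 / 0.3275
       = 0.17610250 / 0.3275
       = 0.5377

The evidence strengthens our belief in H.
Prior: 0.2429 → Posterior: 0.5377


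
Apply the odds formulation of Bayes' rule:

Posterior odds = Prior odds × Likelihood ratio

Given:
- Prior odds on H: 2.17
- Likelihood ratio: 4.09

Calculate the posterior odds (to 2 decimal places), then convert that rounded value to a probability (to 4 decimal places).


Step 1: Calculate posterior odds
Posterior odds = Prior odds × LR
               = 2.17 × 4.09
               = 8.88

Step 2: Convert to probability
P(H|E) = Posterior odds / (1 + Posterior odds)
       = 8.88 / (1 + 8.88)
       = 8.88 / 9.88
       = 0.8988

The evidence increased P(H) from 0.6845 to 0.8988.


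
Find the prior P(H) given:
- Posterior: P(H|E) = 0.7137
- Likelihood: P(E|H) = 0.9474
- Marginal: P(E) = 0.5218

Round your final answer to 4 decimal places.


From Bayes' theorem: P(H|E) = P(E|H) × P(H) / P(E)

Rearranging for P(H):
P(H) = P(H|E) × P(E) / P(E|H)
     = 0.7137 × 0.5218 / 0.9474
     = 0.37240866 / 0.9474
     = 0.3931


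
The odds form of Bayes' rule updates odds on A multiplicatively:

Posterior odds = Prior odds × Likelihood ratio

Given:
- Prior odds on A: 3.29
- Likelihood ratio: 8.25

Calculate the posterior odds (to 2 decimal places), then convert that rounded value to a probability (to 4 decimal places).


Step 1: Calculate posterior odds
Posterior odds = Prior odds × LR
               = 3.29 × 8.25
               = 27.14

Step 2: Convert to probability
P(A|E) = Posterior odds / (1 + Posterior odds)
       = 27.14 / (1 + 27.14)
       = 27.14 / 28.14
       = 0.9645

The evidence increased P(A) from 0.7669 to 0.9645.


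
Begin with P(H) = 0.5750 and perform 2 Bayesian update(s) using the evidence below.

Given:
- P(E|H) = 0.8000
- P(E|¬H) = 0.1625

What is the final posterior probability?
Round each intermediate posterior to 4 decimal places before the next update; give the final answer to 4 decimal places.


Sequential Bayesian updating:

Initial prior: P(H) = 0.5750

Update 1:
  P(E) = 0.8000 × 0.5750 + 0.1625 × 0.4250 = 0.46000000 + 0.06906250 = 0.52906250
  P(H|E) = 0.46000000 / 0.52906250 = 0.8695

Update 2:
  P(E) = 0.8000 × 0.8695 + 0.1625 × 0.1305 = 0.69560000 + 0.02120625 = 0.71680625
  P(H|E) = 0.69560000 / 0.71680625 = 0.9704

Final posterior: 0.9704
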